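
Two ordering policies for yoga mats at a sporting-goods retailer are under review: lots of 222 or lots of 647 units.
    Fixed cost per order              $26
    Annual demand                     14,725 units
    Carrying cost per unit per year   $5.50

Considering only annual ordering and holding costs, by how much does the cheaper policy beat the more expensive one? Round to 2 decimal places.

Annual cost at Q: ordering D·S/Q plus holding Q·H/2.
TC(222) = (14,725/222)×26 + (222/2)×5.5 = $2,335.05
TC(647) = (14,725/647)×26 + (647/2)×5.5 = $2,370.98
Cheaper: Q = 222.  Difference = $35.93

$35.93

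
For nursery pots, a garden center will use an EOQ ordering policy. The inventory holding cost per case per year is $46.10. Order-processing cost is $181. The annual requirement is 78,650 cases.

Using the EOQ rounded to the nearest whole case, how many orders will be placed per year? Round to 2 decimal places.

EOQ = √(2DS/H) = √(2 × 78,650 × 181 / 46.1)
    = √(617,598.70) ≈ 785.87 → Q = 786
N = D/Q = 78,650/786 ≈ 100.064 orders/yr

100.06 orders per year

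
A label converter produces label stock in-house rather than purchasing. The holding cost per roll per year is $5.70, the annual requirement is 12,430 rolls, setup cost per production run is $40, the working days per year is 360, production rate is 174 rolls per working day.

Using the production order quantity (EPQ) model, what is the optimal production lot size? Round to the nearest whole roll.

467 rolls

d = 12,430/360 = 34.5278 rolls/day;  effective holding cost H(1 − d/p) = 5.7·(1 − 34.5278/174) = 4.56892
Q* = √(2DS / H_eff) = √(2·12,430·40 / 4.56892) ≈ 466.52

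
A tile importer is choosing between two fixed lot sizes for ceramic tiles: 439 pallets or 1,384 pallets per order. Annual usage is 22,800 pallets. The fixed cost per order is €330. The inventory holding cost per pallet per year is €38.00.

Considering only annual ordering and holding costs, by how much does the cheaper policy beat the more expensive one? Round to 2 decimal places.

For each Q, cost = (D/Q)·S + (Q/2)·H.
TC(439) = (22,800/439)×330 + (439/2)×38 = €25,479.95
TC(1,384) = (22,800/1,384)×330 + (1,384/2)×38 = €31,732.42
Cheaper: Q = 439.  Difference = €6,252.46

€6,252.46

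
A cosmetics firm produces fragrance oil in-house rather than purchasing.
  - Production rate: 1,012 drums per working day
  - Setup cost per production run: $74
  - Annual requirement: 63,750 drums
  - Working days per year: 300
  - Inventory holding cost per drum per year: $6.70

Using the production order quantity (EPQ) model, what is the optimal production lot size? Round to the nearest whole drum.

d = 63,750/300 = 212.5000 drums/day;  effective holding cost H(1 − d/p) = 6.7·(1 − 212.5000/1012) = 5.29313
Q* = √(2DS / H_eff) = √(2·63,750·74 / 5.29313) ≈ 1,335.10

1,335 drums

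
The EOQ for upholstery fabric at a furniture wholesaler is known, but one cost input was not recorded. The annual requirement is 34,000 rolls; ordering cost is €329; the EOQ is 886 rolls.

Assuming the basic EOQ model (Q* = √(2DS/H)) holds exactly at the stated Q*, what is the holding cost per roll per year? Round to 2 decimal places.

€28.50

EOQ relation: Q² = 2DS/H, so rearrange for the unknown.
H = 2DS / Q² = 2 × 34,000 × 329 / 886² = 28.4995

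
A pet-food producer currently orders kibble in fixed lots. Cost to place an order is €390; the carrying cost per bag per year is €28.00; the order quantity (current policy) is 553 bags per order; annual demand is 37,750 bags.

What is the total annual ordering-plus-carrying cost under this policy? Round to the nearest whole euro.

Orders/yr = 37,750/553 = 68.264; ordering cost = 68.264 × €390 = €26,622.97
Average inventory = 553/2 = 276.5; holding cost = 276.5 × €28 = €7,742.00
Total = €26,622.97 + €7,742.00 = €34,364.97

€34,365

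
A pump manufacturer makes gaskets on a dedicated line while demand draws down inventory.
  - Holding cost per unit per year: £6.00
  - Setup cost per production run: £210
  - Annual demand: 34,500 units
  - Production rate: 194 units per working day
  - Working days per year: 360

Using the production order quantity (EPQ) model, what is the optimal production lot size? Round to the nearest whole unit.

Daily demand d = 34,500/360 = 95.833; p = 194; 1 − d/p = 0.50601
EPQ = √(2DS / (H(1 − d/p)))
    = √(2 × 34,500 × 210 / (6 × 0.50601)) ≈ 2,184.63

2,185 units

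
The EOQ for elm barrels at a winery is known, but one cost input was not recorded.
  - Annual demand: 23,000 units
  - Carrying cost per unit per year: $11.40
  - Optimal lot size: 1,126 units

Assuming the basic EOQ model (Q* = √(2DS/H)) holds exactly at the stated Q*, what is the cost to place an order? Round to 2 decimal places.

From Q* = √(2DS/H) ⇒ Q*² = 2DS/H.
S = Q²H / (2D) = 1,126² × 11.4 / (2 × 23,000) = 314.2127

$314.21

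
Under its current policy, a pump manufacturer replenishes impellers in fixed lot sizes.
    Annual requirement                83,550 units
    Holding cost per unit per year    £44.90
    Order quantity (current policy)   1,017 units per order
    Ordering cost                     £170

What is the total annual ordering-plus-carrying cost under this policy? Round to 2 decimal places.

£36,797.73

Annual ordering cost = (D/Q)·S = (83,550/1,017) × 170 = £13,966.08
Annual holding cost  = (Q/2)·H = (1,017/2) × 44.9 = £22,831.65
Total = £13,966.08 + £22,831.65 = £36,797.73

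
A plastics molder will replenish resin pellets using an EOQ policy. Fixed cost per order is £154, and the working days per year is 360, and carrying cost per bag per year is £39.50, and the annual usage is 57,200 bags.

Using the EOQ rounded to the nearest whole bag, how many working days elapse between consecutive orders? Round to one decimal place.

4.2 days

Optimal lot size Q* = (2 × 57,200 × £154 / £39.5)^½ ≈ 667.84 → Q = 668 bags
T = Q/D × 360 days = 668/57,200 × 360 = 4.204 days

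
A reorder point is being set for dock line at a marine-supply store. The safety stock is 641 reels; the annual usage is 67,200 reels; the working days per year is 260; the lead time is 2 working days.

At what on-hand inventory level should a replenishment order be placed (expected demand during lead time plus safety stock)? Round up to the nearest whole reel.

Daily demand d = 67,200 / 260 = 258.462 reels/day
Demand during lead time = 258.462 × 2 = 516.92
Reorder point = 516.92 + 641 = 1,157.92 → round up

1,158 reels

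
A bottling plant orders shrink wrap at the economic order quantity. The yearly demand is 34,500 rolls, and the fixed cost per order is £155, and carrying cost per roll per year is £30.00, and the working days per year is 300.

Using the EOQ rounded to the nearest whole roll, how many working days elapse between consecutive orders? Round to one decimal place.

5.2 days

2DS/H = 2·34,500·155/30 = 356,500.00
EOQ = √356,500.00 ≈ 597.08 → Q = 597 rolls
Days between orders = 300 / (D/Q) = 300 / 57.789 ≈ 5.191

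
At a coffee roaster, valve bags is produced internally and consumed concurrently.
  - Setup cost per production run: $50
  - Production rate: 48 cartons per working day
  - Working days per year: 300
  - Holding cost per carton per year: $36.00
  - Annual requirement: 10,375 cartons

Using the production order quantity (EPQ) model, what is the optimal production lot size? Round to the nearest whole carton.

d = 10,375/300 = 34.5833 cartons/day;  effective holding cost H(1 − d/p) = 36·(1 − 34.5833/48) = 10.06250
Q* = √(2DS / H_eff) = √(2·10,375·50 / 10.06250) ≈ 321.10

321 cartons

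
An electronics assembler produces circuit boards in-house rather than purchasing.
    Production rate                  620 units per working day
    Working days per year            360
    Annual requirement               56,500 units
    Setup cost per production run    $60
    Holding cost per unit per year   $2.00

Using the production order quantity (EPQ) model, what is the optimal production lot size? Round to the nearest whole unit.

2,130 units

d = 56,500/360 = 156.9444 units/day;  effective holding cost H(1 − d/p) = 2·(1 − 156.9444/620) = 1.49373
Q* = √(2DS / H_eff) = √(2·56,500·60 / 1.49373) ≈ 2,130.49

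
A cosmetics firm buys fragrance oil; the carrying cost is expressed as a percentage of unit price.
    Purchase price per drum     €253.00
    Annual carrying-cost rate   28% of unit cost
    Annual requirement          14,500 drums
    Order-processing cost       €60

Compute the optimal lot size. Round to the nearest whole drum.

157 drums

H = i·C = 0.28 × €253 = €70.8400 per drum-year
Optimal lot size Q* = (2 × 14,500 × €60 / €70.84)^½ ≈ 156.72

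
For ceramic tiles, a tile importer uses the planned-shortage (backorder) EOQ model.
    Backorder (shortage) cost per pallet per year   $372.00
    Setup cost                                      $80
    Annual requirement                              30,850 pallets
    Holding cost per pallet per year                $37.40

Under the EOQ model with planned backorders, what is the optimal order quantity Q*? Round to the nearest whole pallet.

Basic EOQ = √(2·30,850·80/37.4) = 363.289
Backorder adjustment √((H+b)/b) = √((37.4+372)/372) = 1.0491
Q* = 363.289 × 1.0491 ≈ 381.11

381 pallets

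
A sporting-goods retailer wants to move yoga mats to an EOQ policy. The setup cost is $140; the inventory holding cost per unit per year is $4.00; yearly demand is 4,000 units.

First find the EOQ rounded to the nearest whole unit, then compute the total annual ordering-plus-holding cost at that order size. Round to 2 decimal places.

2DS/H = 2·4,000·140/4 = 280,000.00
EOQ = √280,000.00 ≈ 529.15 → Q = 529 units
Ordering: D/Q × S = 4,000/529 × $140 = $1,058.60
Holding:  Q/2 × H = 529/2 × $4 = $1,058.00
Total = $1,058.60 + $1,058.00 = $2,116.60

$2,116.60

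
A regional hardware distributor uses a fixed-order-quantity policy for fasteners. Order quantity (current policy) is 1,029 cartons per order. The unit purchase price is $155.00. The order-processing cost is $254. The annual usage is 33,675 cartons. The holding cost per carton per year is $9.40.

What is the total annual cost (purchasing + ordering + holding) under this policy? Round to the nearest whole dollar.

Ordering: D/Q × S = 33,675/1,029 × $254 = $8,312.39
Holding:  Q/2 × H = 1,029/2 × $9.4 = $4,836.30
Purchase cost = D·C = 33,675 × 155 = $5,219,625.00
Total = $8,312.39 + $4,836.30 + $5,219,625.00 = $5,232,773.69

$5,232,774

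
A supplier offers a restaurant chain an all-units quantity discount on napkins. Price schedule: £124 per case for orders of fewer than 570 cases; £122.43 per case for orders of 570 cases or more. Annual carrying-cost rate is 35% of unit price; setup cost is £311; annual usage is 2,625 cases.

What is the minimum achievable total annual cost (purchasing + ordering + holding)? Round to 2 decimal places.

£333,917.92

H₁ = 35%×£124 = £43.4000;  H₂ = 35%×£122.43 = £42.8505
EOQ₁ = √(2×2,625×311/43.4000) = 193.96  (< 570, feasible at tier 1)
EOQ₂ = √(2×2,625×311/42.8505) = 195.20  (< 570 → use Q = 570 at tier-2 price)
TC(tier 1 (EOQ₁), Q≈194.0) = £333,917.92
TC(tier 2, Q≈570.0) = £335,023.38
Minimum at tier 1 (EOQ₁): £333,917.92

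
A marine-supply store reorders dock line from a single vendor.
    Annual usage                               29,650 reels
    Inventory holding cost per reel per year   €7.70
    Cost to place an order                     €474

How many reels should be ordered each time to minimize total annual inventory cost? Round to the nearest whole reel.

EOQ = √(2DS/H) = √(2 × 29,650 × 474 / 7.7)
    = √(3,650,415.58) ≈ 1,910.61

1,911 reels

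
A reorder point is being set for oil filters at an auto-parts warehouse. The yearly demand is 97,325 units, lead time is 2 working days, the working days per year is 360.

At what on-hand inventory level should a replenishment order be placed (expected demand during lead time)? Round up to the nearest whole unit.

541 units

Daily demand d = 97,325 / 360 = 270.347 units/day
Demand during lead time = 270.347 × 2 = 540.69
Reorder point = 540.69 → round up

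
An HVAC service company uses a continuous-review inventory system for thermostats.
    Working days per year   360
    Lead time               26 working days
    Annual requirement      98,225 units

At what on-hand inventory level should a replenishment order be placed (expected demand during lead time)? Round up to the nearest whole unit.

7,095 units

Daily demand d = 98,225 / 360 = 272.847 units/day
Demand during lead time = 272.847 × 26 = 7,094.03
Reorder point = 7,094.03 → round up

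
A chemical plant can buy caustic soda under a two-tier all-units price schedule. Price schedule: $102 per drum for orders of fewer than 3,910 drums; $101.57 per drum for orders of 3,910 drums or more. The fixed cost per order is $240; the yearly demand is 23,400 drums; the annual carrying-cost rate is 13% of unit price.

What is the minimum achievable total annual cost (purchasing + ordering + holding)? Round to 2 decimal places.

H₁ = 13%×$102 = $13.2600;  H₂ = 13%×$101.57 = $13.2041
EOQ₁ = √(2×23,400×240/13.2600) = 920.36  (< 3,910, feasible at tier 1)
EOQ₂ = √(2×23,400×240/13.2041) = 922.30  (< 3,910 → use Q = 3,910 at tier-2 price)
TC(tier 1 (EOQ₁), Q≈920.4) = $2,399,003.95
TC(tier 2, Q≈3,910.0) = $2,403,988.33
Minimum at tier 1 (EOQ₁): $2,399,003.95

$2,399,003.95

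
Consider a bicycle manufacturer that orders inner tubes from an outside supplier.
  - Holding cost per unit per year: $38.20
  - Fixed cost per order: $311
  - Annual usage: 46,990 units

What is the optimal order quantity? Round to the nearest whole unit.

Optimal lot size Q* = (2 × 46,990 × $311 / $38.2)^½ ≈ 874.71

875 units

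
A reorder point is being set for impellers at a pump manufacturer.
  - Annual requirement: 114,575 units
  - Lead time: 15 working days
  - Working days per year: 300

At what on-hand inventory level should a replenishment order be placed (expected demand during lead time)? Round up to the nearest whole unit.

5,729 units

Daily demand d = 114,575 / 300 = 381.917 units/day
Demand during lead time = 381.917 × 15 = 5,728.75
Reorder point = 5,728.75 → round up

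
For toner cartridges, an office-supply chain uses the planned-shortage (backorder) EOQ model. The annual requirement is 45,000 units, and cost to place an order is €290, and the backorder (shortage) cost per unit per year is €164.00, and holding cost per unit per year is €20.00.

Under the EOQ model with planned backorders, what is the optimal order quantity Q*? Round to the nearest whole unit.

1,210 units

Basic EOQ = √(2·45,000·290/20) = 1,142.366
Backorder adjustment √((H+b)/b) = √((20+164)/164) = 1.0592
Q* = 1,142.366 × 1.0592 ≈ 1,210.02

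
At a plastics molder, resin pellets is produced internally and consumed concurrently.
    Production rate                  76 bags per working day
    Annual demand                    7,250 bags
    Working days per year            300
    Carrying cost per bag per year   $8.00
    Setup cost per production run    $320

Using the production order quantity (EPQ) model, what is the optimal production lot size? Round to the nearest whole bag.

d = 7,250/300 = 24.1667 bags/day;  effective holding cost H(1 − d/p) = 8·(1 − 24.1667/76) = 5.45614
Q* = √(2DS / H_eff) = √(2·7,250·320 / 5.45614) ≈ 922.18

922 bags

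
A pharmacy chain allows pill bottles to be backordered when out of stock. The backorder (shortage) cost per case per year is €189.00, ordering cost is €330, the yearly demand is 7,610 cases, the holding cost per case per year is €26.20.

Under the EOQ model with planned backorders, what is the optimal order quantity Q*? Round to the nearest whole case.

467 cases

Basic EOQ = √(2·7,610·330/26.2) = 437.838
Backorder adjustment √((H+b)/b) = √((26.2+189)/189) = 1.0671
Q* = 437.838 × 1.0671 ≈ 467.20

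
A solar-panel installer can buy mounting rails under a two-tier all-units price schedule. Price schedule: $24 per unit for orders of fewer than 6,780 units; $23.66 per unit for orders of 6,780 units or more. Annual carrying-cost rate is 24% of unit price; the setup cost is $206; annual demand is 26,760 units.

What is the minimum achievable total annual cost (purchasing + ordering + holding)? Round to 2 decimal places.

$650,208.98

H₁ = 24%×$24 = $5.7600;  H₂ = 24%×$23.66 = $5.6784
EOQ₁ = √(2×26,760×206/5.7600) = 1,383.50  (< 6,780, feasible at tier 1)
EOQ₂ = √(2×26,760×206/5.6784) = 1,393.41  (< 6,780 → use Q = 6,780 at tier-2 price)
TC(tier 1 (EOQ₁), Q≈1,383.5) = $650,208.98
TC(tier 2, Q≈6,780.0) = $653,204.44
Minimum at tier 1 (EOQ₁): $650,208.98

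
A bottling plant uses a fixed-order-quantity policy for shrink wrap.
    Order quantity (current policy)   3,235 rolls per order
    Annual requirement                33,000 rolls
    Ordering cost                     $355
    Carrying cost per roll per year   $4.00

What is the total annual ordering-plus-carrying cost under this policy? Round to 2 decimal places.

Annual ordering cost = (D/Q)·S = (33,000/3,235) × 355 = $3,621.33
Annual holding cost  = (Q/2)·H = (3,235/2) × 4 = $6,470.00
Total = $3,621.33 + $6,470.00 = $10,091.33

$10,091.33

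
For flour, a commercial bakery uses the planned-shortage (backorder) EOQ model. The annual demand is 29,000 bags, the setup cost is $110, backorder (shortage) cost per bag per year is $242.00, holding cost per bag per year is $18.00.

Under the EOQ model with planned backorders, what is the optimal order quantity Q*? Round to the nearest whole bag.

617 bags

Basic EOQ = √(2·29,000·110/18) = 595.352
Backorder adjustment √((H+b)/b) = √((18+242)/242) = 1.0365
Q* = 595.352 × 1.0365 ≈ 617.10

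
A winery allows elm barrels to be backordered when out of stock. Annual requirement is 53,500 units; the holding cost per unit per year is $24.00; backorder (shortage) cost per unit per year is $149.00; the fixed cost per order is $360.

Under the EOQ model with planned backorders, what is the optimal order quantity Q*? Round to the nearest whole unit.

1,365 units

Basic EOQ = √(2·53,500·360/24) = 1,266.886
Backorder adjustment √((H+b)/b) = √((24+149)/149) = 1.0775
Q* = 1,266.886 × 1.0775 ≈ 1,365.11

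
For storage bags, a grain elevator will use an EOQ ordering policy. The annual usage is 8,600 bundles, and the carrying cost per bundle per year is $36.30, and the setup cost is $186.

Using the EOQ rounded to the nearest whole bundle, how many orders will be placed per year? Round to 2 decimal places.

28.96 orders per year

2DS/H = 2·8,600·186/36.3 = 88,132.23
EOQ = √88,132.23 ≈ 296.87 → Q = 297
Orders per year = D/Q = 8,600 / 297 = 28.956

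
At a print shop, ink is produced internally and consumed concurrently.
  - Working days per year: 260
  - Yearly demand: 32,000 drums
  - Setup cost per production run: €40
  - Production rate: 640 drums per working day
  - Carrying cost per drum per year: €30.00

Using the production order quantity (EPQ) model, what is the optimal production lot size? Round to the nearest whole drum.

325 drums

Daily demand d = 32,000/260 = 123.077; p = 640; 1 − d/p = 0.80769
EPQ = √(2DS / (H(1 − d/p)))
    = √(2 × 32,000 × 40 / (30 × 0.80769)) ≈ 325.04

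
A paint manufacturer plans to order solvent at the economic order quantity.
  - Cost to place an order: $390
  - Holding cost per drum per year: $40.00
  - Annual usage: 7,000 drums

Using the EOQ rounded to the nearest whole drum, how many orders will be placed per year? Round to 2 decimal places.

Q* = √(2·D·S / H) = √(2·7,000·390 / 40) = √136,500.0 ≈ 369.46 → Q = 369
Orders per year = D/Q = 7,000 / 369 = 18.970

18.97 orders per year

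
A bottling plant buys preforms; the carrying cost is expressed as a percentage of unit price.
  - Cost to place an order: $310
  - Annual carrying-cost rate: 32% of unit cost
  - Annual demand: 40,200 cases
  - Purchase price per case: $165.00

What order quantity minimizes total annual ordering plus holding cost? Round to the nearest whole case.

Carrying cost H = $165 × 32% = $52.8000/case/yr
Optimal lot size Q* = (2 × 40,200 × $310 / $52.8)^½ ≈ 687.06

687 cases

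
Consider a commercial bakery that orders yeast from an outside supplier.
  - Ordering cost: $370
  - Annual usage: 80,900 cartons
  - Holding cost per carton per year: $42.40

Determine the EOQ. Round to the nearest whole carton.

Q* = √(2·D·S / H) = √(2·80,900·370 / 42.4) = √1,411,934.0 ≈ 1,188.25

1,188 cartons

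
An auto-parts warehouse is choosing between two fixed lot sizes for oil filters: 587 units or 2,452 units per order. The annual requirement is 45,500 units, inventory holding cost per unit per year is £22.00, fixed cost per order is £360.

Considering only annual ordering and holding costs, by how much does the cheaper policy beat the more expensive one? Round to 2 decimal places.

TC(Q) = (D/Q)S + (Q/2)H
TC(587) = (45,500/587)×360 + (587/2)×22 = £34,361.60
TC(2,452) = (45,500/2,452)×360 + (2,452/2)×22 = £33,652.26
Lots of 2,452 are cheaper by £709.34.

£709.34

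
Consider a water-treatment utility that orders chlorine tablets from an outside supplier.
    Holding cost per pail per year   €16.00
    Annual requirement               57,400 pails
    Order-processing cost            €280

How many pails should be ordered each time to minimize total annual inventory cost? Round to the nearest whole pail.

EOQ = √(2DS/H) = √(2 × 57,400 × 280 / 16)
    = √(2,009,000.00) ≈ 1,417.39

1,417 pails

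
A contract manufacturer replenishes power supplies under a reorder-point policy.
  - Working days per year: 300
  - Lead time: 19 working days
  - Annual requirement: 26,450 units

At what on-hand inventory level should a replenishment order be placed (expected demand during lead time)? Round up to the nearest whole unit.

1,676 units

Daily demand d = 26,450 / 300 = 88.167 units/day
Demand during lead time = 88.167 × 19 = 1,675.17
Reorder point = 1,675.17 → round up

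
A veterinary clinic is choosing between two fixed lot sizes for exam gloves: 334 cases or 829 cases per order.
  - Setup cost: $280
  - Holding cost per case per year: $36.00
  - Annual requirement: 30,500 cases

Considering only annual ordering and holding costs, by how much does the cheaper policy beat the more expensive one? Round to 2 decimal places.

Annual cost at Q: ordering D·S/Q plus holding Q·H/2.
TC(334) = (30,500/334)×280 + (334/2)×36 = $31,580.86
TC(829) = (30,500/829)×280 + (829/2)×36 = $25,223.57
|ΔTC| = |$31,580.86 − $25,223.57| = $6,357.29

$6,357.29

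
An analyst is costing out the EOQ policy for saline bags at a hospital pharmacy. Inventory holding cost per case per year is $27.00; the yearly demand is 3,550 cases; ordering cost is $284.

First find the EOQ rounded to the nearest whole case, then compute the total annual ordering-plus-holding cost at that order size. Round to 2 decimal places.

$7,378.54

Optimal lot size Q* = (2 × 3,550 × $284 / $27)^½ ≈ 273.28 → Q = 273 cases
Annual ordering cost = (D/Q)·S = (3,550/273) × 284 = $3,693.04
Annual holding cost  = (Q/2)·H = (273/2) × 27 = $3,685.50
Total = $3,693.04 + $3,685.50 = $7,378.54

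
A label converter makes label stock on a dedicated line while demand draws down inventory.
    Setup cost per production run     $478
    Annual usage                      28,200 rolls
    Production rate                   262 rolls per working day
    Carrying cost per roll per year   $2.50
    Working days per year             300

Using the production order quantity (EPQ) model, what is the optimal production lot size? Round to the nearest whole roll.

4,101 rolls

Daily demand d = 28,200/300 = 94.000; p = 262; 1 − d/p = 0.64122
EPQ = √(2DS / (H(1 − d/p)))
    = √(2 × 28,200 × 478 / (2.5 × 0.64122)) ≈ 4,100.90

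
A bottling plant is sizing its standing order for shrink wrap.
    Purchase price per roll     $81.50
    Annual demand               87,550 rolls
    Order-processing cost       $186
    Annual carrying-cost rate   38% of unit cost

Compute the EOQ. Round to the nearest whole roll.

1,025 rolls

Holding cost per roll per year: H = 38% × $81.5 = $30.9700
2DS/H = 2·87,550·186/30.97 = 1,051,617.69
EOQ = √1,051,617.69 ≈ 1,025.48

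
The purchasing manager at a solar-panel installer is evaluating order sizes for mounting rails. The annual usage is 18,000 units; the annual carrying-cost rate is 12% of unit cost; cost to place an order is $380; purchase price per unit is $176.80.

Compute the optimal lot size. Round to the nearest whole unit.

Holding cost per unit per year: H = 12% × $176.8 = $21.2160
Optimal lot size Q* = (2 × 18,000 × $380 / $21.216)^½ ≈ 802.99

803 units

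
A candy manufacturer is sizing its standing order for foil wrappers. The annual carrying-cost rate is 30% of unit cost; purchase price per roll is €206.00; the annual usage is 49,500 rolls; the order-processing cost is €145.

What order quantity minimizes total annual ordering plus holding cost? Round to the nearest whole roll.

H = i·C = 0.3 × €206 = €61.8000 per roll-year
Q* = √(2·D·S / H) = √(2·49,500·145 / 61.8) = √232,281.6 ≈ 481.96

482 rolls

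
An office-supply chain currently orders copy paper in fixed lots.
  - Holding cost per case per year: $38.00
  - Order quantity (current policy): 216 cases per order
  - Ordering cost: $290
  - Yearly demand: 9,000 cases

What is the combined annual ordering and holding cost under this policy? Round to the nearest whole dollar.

Orders/yr = 9,000/216 = 41.667; ordering cost = 41.667 × $290 = $12,083.33
Average inventory = 216/2 = 108; holding cost = 108 × $38 = $4,104.00
Total = $12,083.33 + $4,104.00 = $16,187.33

$16,187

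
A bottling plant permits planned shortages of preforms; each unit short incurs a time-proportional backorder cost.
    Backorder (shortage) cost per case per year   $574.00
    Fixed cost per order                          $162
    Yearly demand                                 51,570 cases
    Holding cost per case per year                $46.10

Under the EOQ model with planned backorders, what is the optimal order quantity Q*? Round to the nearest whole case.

Q* = √(2DS/H) · √((H + b)/b)
   = √(2 × 51,570 × 162 / 46.1) · √((46.1 + 574) / 574)
   = 602.033 × 1.0394 ≈ 625.74

626 cases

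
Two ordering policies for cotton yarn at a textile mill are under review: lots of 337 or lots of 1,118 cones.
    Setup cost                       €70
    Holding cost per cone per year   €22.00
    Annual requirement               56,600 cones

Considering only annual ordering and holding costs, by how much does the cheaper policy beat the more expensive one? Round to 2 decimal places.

€378.15

For each Q, cost = (D/Q)·S + (Q/2)·H.
TC(337) = (56,600/337)×70 + (337/2)×22 = €15,463.68
TC(1,118) = (56,600/1,118)×70 + (1,118/2)×22 = €15,841.83
|ΔTC| = |€15,463.68 − €15,841.83| = €378.15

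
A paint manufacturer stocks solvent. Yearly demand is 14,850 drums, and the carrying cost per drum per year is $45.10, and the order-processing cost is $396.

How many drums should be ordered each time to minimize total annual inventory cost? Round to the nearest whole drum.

511 drums

2DS/H = 2·14,850·396/45.1 = 260,780.49
EOQ = √260,780.49 ≈ 510.67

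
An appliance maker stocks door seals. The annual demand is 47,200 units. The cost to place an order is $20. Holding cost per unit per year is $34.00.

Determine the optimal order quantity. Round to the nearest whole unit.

236 units

Optimal lot size Q* = (2 × 47,200 × $20 / $34)^½ ≈ 235.65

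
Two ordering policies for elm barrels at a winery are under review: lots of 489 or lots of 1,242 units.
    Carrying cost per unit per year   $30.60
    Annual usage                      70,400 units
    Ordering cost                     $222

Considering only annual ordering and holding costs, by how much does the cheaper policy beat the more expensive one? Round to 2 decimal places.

Annual cost at Q: ordering D·S/Q plus holding Q·H/2.
TC(489) = (70,400/489)×222 + (489/2)×30.6 = $39,442.44
TC(1,242) = (70,400/1,242)×222 + (1,242/2)×30.6 = $31,586.17
|ΔTC| = |$39,442.44 − $31,586.17| = $7,856.26

$7,856.26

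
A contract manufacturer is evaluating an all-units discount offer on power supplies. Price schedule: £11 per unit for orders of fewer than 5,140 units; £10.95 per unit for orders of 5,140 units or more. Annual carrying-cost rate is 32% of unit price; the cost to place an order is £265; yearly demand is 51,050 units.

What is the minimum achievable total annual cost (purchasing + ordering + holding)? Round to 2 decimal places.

H₁ = 32%×£11 = £3.5200;  H₂ = 32%×£10.95 = £3.5040
EOQ₁ = √(2×51,050×265/3.5200) = 2,772.45  (< 5,140, feasible at tier 1)
EOQ₂ = √(2×51,050×265/3.5040) = 2,778.78  (< 5,140 → use Q = 5,140 at tier-2 price)
TC(tier 1 (EOQ₁), Q≈2,772.5) = £571,309.04
TC(tier 2, Q≈5,140.0) = £570,634.74
Minimum at tier 2: £570,634.74

£570,634.74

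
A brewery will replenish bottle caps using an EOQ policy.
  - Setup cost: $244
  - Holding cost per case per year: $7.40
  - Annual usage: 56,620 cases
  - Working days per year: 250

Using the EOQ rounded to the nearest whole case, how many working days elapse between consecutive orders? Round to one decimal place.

8.5 days

EOQ = √(2DS/H) = √(2 × 56,620 × 244 / 7.4)
    = √(3,733,859.46) ≈ 1,932.32 → Q = 1,932 cases
Days between orders = 250 / (D/Q) = 250 / 29.306 ≈ 8.531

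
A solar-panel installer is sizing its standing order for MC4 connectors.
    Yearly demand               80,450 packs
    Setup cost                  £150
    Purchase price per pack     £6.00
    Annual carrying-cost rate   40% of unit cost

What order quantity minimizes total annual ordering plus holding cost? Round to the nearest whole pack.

Holding cost per pack per year: H = 40% × £6 = £2.4000
Q* = √(2·D·S / H) = √(2·80,450·150 / 2.4) = √10,056,250.0 ≈ 3,171.16

3,171 packs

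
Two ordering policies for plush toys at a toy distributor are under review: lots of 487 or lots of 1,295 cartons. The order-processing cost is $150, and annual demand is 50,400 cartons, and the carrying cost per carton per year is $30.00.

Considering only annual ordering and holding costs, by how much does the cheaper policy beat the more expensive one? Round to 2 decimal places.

TC(Q) = (D/Q)S + (Q/2)H
TC(487) = (50,400/487)×150 + (487/2)×30 = $22,828.61
TC(1,295) = (50,400/1,295)×150 + (1,295/2)×30 = $25,262.84
Cheaper: Q = 487.  Difference = $2,434.22

$2,434.22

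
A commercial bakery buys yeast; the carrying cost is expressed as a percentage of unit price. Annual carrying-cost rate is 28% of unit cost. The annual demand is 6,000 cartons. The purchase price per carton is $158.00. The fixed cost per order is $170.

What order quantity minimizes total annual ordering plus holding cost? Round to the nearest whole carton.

Carrying cost H = $158 × 28% = $44.2400/carton/yr
EOQ = √(2DS/H) = √(2 × 6,000 × 170 / 44.24)
    = √(46,112.12) ≈ 214.74

215 cartons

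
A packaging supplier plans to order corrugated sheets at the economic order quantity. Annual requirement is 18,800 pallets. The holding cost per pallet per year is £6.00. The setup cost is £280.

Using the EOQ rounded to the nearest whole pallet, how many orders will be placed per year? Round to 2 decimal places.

14.19 orders per year

EOQ = √(2DS/H) = √(2 × 18,800 × 280 / 6)
    = √(1,754,666.67) ≈ 1,324.64 → Q = 1,325
N = D/Q = 18,800/1,325 ≈ 14.189 orders/yr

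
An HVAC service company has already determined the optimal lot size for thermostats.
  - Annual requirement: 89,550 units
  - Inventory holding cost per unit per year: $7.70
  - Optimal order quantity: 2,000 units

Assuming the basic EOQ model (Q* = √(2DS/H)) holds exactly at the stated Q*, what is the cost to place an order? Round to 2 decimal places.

$171.97

Since Q* = (2DS/H)^½, squaring gives Q*²·H = 2DS.
S = Q²H / (2D) = 2,000² × 7.7 / (2 × 89,550) = 171.9710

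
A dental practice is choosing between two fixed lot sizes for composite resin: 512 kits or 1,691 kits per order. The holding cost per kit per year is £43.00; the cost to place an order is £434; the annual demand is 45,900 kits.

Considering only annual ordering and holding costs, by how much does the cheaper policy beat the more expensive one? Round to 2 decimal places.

£1,778.56

TC(Q) = (D/Q)S + (Q/2)H
TC(512) = (45,900/512)×434 + (512/2)×43 = £49,915.42
TC(1,691) = (45,900/1,691)×434 + (1,691/2)×43 = £48,136.87
Cheaper: Q = 1,691.  Difference = £1,778.56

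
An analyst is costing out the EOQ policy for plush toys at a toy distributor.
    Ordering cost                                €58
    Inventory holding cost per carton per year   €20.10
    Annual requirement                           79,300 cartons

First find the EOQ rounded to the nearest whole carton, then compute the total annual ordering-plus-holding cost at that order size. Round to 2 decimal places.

2DS/H = 2·79,300·58/20.1 = 457,651.74
EOQ = √457,651.74 ≈ 676.50 → Q = 676 cartons
Ordering: D/Q × S = 79,300/676 × €58 = €6,803.85
Holding:  Q/2 × H = 676/2 × €20.1 = €6,793.80
Total = €6,803.85 + €6,793.80 = €13,597.65

€13,597.65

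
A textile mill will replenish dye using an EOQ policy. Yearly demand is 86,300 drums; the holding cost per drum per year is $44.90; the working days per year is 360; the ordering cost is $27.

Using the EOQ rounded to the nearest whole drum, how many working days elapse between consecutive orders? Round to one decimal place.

1.3 days

Q* = √(2·D·S / H) = √(2·86,300·27 / 44.9) = √103,790.6 ≈ 322.17 → Q = 322 drums
Cycle time = (working days × Q)/D = (360 × 322) / 86,300 = 1.343 days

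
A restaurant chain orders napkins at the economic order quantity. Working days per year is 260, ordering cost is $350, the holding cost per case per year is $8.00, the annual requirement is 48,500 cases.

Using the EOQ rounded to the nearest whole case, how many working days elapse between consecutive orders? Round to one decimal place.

11.0 days

Optimal lot size Q* = (2 × 48,500 × $350 / $8)^½ ≈ 2,060.04 → Q = 2,060 cases
Days between orders = 260 / (D/Q) = 260 / 23.544 ≈ 11.043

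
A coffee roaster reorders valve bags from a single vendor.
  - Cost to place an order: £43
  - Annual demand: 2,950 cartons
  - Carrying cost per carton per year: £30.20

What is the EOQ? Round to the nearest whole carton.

EOQ = √(2DS/H) = √(2 × 2,950 × 43 / 30.2)
    = √(8,400.66) ≈ 91.66

92 cartons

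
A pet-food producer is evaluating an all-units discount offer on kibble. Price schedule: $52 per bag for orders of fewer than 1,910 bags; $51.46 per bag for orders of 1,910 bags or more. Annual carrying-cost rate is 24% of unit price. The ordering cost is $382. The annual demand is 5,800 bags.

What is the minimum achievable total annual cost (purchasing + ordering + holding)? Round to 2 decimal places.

H₁ = 24%×$52 = $12.4800;  H₂ = 24%×$51.46 = $12.3504
EOQ₁ = √(2×5,800×382/12.4800) = 595.87  (< 1,910, feasible at tier 1)
EOQ₂ = √(2×5,800×382/12.3504) = 598.99  (< 1,910 → use Q = 1,910 at tier-2 price)
TC(tier 1 (EOQ₁), Q≈595.9) = $309,036.49
TC(tier 2, Q≈1,910.0) = $311,422.63
Minimum at tier 1 (EOQ₁): $309,036.49

$309,036.49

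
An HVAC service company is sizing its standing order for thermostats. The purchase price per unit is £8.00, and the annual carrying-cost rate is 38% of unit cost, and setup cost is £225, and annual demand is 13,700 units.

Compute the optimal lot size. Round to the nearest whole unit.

1,424 units

H = i·C = 0.38 × £8 = £3.0400 per unit-year
Optimal lot size Q* = (2 × 13,700 × £225 / £3.04)^½ ≈ 1,424.06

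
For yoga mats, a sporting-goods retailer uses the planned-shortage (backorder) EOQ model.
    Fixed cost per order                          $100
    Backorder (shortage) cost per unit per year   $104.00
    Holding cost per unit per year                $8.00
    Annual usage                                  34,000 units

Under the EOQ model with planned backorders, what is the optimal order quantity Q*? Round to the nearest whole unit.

957 units

Q* = √(2DS/H) · √((H + b)/b)
   = √(2 × 34,000 × 100 / 8) · √((8 + 104) / 104)
   = 921.954 × 1.0377 ≈ 956.76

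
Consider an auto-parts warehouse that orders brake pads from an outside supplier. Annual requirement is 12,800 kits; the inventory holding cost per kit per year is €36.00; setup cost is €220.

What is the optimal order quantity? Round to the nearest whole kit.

EOQ = √(2DS/H) = √(2 × 12,800 × 220 / 36)
    = √(156,444.44) ≈ 395.53

396 kits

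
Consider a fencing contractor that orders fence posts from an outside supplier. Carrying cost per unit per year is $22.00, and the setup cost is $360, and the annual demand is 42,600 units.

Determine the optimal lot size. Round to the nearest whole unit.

2DS/H = 2·42,600·360/22 = 1,394,181.82
EOQ = √1,394,181.82 ≈ 1,180.75

1,181 units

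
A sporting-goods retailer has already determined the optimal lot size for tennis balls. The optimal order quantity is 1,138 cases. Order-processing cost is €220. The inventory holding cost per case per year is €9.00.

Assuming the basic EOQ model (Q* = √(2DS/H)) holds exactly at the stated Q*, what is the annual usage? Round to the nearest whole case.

EOQ relation: Q² = 2DS/H, so rearrange for the unknown.
D = Q²H / (2S) = 1,138² × 9 / (2 × 220) = 26,489.54

26,490 cases per year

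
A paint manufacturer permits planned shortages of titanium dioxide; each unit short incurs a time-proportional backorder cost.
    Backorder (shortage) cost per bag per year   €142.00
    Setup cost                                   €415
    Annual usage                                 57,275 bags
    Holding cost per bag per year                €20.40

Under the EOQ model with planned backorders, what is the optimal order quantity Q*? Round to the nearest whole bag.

Basic EOQ = √(2·57,275·415/20.4) = 1,526.534
Backorder adjustment √((H+b)/b) = √((20.4+142)/142) = 1.0694
Q* = 1,526.534 × 1.0694 ≈ 1,632.51

1,633 bags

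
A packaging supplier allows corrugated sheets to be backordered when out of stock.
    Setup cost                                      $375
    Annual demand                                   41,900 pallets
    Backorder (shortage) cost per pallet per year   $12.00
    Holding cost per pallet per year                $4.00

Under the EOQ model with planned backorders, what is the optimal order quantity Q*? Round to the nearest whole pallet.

3,237 pallets

Q* = √(2DS/H) · √((H + b)/b)
   = √(2 × 41,900 × 375 / 4) · √((4 + 12) / 12)
   = 2,802.900 × 1.1547 ≈ 3,236.51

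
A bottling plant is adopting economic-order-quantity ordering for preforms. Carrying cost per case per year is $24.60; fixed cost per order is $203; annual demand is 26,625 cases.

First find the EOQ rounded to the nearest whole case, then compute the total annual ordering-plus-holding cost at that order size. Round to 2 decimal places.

$16,307.05

Q* = √(2·D·S / H) = √(2·26,625·203 / 24.6) = √439,420.7 ≈ 662.89 → Q = 663 cases
Ordering: D/Q × S = 26,625/663 × $203 = $8,152.15
Holding:  Q/2 × H = 663/2 × $24.6 = $8,154.90
Total = $8,152.15 + $8,154.90 = $16,307.05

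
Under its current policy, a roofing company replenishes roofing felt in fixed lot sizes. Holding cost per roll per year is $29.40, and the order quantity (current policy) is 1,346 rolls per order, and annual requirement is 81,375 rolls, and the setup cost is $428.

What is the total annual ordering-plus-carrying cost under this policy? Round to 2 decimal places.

$45,661.76

Ordering: D/Q × S = 81,375/1,346 × $428 = $25,875.56
Holding:  Q/2 × H = 1,346/2 × $29.4 = $19,786.20
Total = $25,875.56 + $19,786.20 = $45,661.76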